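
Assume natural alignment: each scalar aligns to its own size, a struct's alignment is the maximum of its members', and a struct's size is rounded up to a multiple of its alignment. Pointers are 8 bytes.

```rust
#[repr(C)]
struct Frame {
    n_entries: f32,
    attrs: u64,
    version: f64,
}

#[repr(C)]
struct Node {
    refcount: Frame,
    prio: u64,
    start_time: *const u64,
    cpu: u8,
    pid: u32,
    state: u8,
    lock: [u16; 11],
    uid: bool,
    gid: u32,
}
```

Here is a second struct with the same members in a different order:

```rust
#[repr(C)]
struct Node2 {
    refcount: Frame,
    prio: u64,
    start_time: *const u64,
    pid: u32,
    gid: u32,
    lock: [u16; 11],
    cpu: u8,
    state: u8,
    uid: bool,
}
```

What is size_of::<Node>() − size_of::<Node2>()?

Frame: n_entries at 0 (size 4, align 4) → ends 4; pad 4 to align 8 for attrs; attrs at 8 (size 8, align 8) → ends 16; version at 16 (size 8, align 8) → ends 24; total 24 bytes, alignment 8
refcount at 0 (size 24, align 8) → ends 24
prio at 24 (size 8, align 8) → ends 32
start_time at 32 (size 8, align 8) → ends 40
cpu at 40 (size 1, align 1) → ends 41
pad 3 to align 4 for pid
pid at 44 (size 4, align 4) → ends 48
state at 48 (size 1, align 1) → ends 49
pad 1 to align 2 for lock
lock at 50 (size 22, align 2) → ends 72
uid at 72 (size 1, align 1) → ends 73
pad 3 to align 4 for gid
gid at 76 (size 4, align 4) → ends 80
total 80 bytes, alignment 8
— Node2 —
refcount at 0 (size 24, align 8) → ends 24
prio at 24 (size 8, align 8) → ends 32
start_time at 32 (size 8, align 8) → ends 40
pid at 40 (size 4, align 4) → ends 44
gid at 44 (size 4, align 4) → ends 48
lock at 48 (size 22, align 2) → ends 70
cpu at 70 (size 1, align 1) → ends 71
state at 71 (size 1, align 1) → ends 72
uid at 72 (size 1, align 1) → ends 73
tail pad 7 to reach multiple of 8
total 80 bytes, alignment 8
80 − 80 = 0

0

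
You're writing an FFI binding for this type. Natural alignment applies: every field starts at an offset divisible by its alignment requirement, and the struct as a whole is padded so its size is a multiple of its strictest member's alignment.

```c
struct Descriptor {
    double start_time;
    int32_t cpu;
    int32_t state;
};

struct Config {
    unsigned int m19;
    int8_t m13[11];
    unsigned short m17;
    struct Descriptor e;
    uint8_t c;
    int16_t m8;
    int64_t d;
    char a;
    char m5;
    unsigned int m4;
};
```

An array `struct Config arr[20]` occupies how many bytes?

Descriptor: 0..8  start_time  (8B, 8-aligned); 8..12  cpu  (4B, 4-aligned); 12..16  state  (4B, 4-aligned); sizeof = 16, alignof = 8
0..4  m19  (4B, 4-aligned)
4..15  m13  (11B, 1-aligned)
15..16  -- padding (1B)
16..18  m17  (2B, 2-aligned)
18..24  -- padding (6B)
24..40  e  (16B, 8-aligned)
40..41  c  (1B, 1-aligned)
41..42  -- padding (1B)
42..44  m8  (2B, 2-aligned)
44..48  -- padding (4B)
48..56  d  (8B, 8-aligned)
56..57  a  (1B, 1-aligned)
57..58  m5  (1B, 1-aligned)
58..60  -- padding (2B)
60..64  m4  (4B, 4-aligned)
sizeof = 64, alignof = 8
array of 20: 20 × 64 = 1280

1280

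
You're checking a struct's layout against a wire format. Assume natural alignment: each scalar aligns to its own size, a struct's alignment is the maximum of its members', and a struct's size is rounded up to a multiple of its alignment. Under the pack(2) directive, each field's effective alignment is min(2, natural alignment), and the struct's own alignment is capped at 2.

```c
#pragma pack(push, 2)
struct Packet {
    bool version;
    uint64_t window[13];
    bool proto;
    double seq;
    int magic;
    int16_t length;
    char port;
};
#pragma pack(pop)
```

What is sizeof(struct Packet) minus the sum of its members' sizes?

@0: version [1B, align 1] → 1
+1 pad (align 2)
@2: window [104B, align 2] → 106
@106: proto [1B, align 1] → 107
+1 pad (align 2)
@108: seq [8B, align 2] → 116
@116: magic [4B, align 2] → 120
@120: length [2B, align 2] → 122
@122: port [1B, align 1] → 123
+1 tail pad (align 2)
size 124, align 2
data bytes 121, size 124 → padding 3

3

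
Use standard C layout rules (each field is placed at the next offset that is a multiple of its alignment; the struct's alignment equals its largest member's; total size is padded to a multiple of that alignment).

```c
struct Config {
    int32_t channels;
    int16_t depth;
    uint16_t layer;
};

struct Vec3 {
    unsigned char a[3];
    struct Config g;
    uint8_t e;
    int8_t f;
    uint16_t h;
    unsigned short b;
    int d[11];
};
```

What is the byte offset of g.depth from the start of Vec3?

8

Config: @0: channels [4B, align 4] → 4; @4: depth [2B, align 2] → 6; @6: layer [2B, align 2] → 8; size 8, align 4
@0: a [3B, align 1] → 3
+1 pad (align 4)
@4: g [8B, align 4] → 12
within Config: depth at 4
4 + 4 = 8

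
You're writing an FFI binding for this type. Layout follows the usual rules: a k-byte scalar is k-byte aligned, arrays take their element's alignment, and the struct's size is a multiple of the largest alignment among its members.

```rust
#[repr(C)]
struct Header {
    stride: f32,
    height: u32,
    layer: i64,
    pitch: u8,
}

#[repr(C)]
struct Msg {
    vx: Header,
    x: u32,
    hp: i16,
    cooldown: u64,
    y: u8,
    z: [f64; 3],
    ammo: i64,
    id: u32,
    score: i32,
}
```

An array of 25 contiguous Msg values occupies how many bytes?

2200

Header: 0..4  stride  (4B, 4-aligned); 4..8  height  (4B, 4-aligned); 8..16  layer  (8B, 8-aligned); 16..17  pitch  (1B, 1-aligned); 17..24  -- tail padding (7B); sizeof = 24, alignof = 8
0..24  vx  (24B, 8-aligned)
24..28  x  (4B, 4-aligned)
28..30  hp  (2B, 2-aligned)
30..32  -- padding (2B)
32..40  cooldown  (8B, 8-aligned)
40..41  y  (1B, 1-aligned)
41..48  -- padding (7B)
48..72  z  (24B, 8-aligned)
72..80  ammo  (8B, 8-aligned)
80..84  id  (4B, 4-aligned)
84..88  score  (4B, 4-aligned)
sizeof = 88, alignof = 8
array of 25: 25 × 88 = 2200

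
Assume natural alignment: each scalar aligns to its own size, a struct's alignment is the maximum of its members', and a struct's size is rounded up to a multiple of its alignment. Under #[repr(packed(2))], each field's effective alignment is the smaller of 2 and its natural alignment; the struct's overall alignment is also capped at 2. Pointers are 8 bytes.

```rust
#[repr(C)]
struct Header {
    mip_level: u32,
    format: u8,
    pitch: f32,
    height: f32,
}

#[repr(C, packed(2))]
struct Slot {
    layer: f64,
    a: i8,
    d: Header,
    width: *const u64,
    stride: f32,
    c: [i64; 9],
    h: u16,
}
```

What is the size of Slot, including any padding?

Header: 0..4  mip_level  (4B, 4-aligned); 4..5  format  (1B, 1-aligned); 5..8  -- padding (3B); 8..12  pitch  (4B, 4-aligned); 12..16  height  (4B, 4-aligned); sizeof = 16, alignof = 4
0..8  layer  (8B, 2-aligned)
8..9  a  (1B, 1-aligned)
9..10  -- padding (1B)
10..26  d  (16B, 2-aligned)
26..34  width  (8B, 2-aligned)
34..38  stride  (4B, 2-aligned)
38..110  c  (72B, 2-aligned)
110..112  h  (2B, 2-aligned)
sizeof = 112, alignof = 2

112 bytes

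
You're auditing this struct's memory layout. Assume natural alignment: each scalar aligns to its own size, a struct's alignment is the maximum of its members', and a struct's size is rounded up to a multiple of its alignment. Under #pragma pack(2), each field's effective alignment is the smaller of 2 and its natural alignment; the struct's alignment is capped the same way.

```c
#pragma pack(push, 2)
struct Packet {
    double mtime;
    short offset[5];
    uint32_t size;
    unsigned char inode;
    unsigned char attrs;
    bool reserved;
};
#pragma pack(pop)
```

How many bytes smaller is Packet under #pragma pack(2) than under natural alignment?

natural layout:
  0..8  mtime  (8B, 8-aligned)
  8..18  offset  (10B, 2-aligned)
  18..20  -- padding (2B)
  20..24  size  (4B, 4-aligned)
  24..25  inode  (1B, 1-aligned)
  25..26  attrs  (1B, 1-aligned)
  26..27  reserved  (1B, 1-aligned)
  27..32  -- tail padding (5B)
  sizeof = 32, alignof = 8
packed(2) layout:
  0..8  mtime  (8B, 2-aligned)
  8..18  offset  (10B, 2-aligned)
  18..22  size  (4B, 2-aligned)
  22..23  inode  (1B, 1-aligned)
  23..24  attrs  (1B, 1-aligned)
  24..25  reserved  (1B, 1-aligned)
  25..26  -- tail padding (1B)
  sizeof = 26, alignof = 2
32 − 26 = 6

6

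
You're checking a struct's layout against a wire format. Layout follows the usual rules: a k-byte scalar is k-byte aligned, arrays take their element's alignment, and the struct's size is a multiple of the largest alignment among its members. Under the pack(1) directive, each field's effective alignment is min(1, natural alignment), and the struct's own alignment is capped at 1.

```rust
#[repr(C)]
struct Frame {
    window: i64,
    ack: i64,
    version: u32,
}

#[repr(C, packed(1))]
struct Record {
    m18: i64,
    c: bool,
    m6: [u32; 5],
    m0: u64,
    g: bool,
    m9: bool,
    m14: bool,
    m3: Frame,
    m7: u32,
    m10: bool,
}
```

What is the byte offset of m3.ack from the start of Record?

48

Frame: 0..8  window  (8B, 8-aligned); 8..16  ack  (8B, 8-aligned); 16..20  version  (4B, 4-aligned); 20..24  -- tail padding (4B); sizeof = 24, alignof = 8
0..8  m18  (8B, 1-aligned)
8..9  c  (1B, 1-aligned)
9..29  m6  (20B, 1-aligned)
29..37  m0  (8B, 1-aligned)
37..38  g  (1B, 1-aligned)
38..39  m9  (1B, 1-aligned)
39..40  m14  (1B, 1-aligned)
40..64  m3  (24B, 1-aligned)
within Frame: ack at 8
40 + 8 = 48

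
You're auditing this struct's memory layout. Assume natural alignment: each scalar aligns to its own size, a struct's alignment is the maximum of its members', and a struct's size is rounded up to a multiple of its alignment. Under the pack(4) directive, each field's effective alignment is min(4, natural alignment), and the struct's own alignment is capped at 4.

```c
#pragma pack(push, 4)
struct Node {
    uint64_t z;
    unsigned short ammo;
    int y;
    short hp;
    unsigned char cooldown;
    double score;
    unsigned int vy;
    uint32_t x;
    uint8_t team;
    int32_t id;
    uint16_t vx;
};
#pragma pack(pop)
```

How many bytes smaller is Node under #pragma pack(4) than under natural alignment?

natural layout:
  @0: z [8B, align 8] → 8
  @8: ammo [2B, align 2] → 10
  +2 pad (align 4)
  @12: y [4B, align 4] → 16
  @16: hp [2B, align 2] → 18
  @18: cooldown [1B, align 1] → 19
  +5 pad (align 8)
  @24: score [8B, align 8] → 32
  @32: vy [4B, align 4] → 36
  @36: x [4B, align 4] → 40
  @40: team [1B, align 1] → 41
  +3 pad (align 4)
  @44: id [4B, align 4] → 48
  @48: vx [2B, align 2] → 50
  +6 tail pad (align 8)
  size 56, align 8
packed(4) layout:
  @0: z [8B, align 4] → 8
  @8: ammo [2B, align 2] → 10
  +2 pad (align 4)
  @12: y [4B, align 4] → 16
  @16: hp [2B, align 2] → 18
  @18: cooldown [1B, align 1] → 19
  +1 pad (align 4)
  @20: score [8B, align 4] → 28
  @28: vy [4B, align 4] → 32
  @32: x [4B, align 4] → 36
  @36: team [1B, align 1] → 37
  +3 pad (align 4)
  @40: id [4B, align 4] → 44
  @44: vx [2B, align 2] → 46
  +2 tail pad (align 4)
  size 48, align 4
56 − 48 = 8

8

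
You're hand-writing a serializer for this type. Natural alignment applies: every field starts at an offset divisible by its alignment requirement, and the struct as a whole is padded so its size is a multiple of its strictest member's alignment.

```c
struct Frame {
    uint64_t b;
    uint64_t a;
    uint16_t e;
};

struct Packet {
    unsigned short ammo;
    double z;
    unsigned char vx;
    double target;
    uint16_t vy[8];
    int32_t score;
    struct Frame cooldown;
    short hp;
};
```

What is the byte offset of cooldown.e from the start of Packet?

72

Frame: @0: b [8B, align 8] → 8; @8: a [8B, align 8] → 16; @16: e [2B, align 2] → 18; +6 tail pad (align 8); size 24, align 8
@0: ammo [2B, align 2] → 2
+6 pad (align 8)
@8: z [8B, align 8] → 16
@16: vx [1B, align 1] → 17
+7 pad (align 8)
@24: target [8B, align 8] → 32
@32: vy [16B, align 2] → 48
@48: score [4B, align 4] → 52
+4 pad (align 8)
@56: cooldown [24B, align 8] → 80
within Frame: e at 16
56 + 16 = 72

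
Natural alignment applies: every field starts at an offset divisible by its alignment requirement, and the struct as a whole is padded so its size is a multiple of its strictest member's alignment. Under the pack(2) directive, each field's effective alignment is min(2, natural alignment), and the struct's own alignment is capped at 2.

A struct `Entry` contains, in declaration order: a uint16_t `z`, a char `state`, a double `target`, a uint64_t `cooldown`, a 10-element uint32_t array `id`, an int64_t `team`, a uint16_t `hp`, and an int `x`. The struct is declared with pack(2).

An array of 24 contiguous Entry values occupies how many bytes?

z at 0 (size 2, align 2) → ends 2
state at 2 (size 1, align 1) → ends 3
pad 1 to align 2 for target
target at 4 (size 8, align 2) → ends 12
cooldown at 12 (size 8, align 2) → ends 20
id at 20 (size 40, align 2) → ends 60
team at 60 (size 8, align 2) → ends 68
hp at 68 (size 2, align 2) → ends 70
x at 70 (size 4, align 2) → ends 74
total 74 bytes, alignment 2
array of 24: 24 × 74 = 1776

1776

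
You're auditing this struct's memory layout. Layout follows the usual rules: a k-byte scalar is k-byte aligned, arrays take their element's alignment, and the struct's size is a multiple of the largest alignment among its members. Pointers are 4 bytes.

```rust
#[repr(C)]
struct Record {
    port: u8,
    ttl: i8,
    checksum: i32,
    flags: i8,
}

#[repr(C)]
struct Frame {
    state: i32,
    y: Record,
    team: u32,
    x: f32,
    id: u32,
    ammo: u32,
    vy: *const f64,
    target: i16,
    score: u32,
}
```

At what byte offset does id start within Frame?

Record: 0..1  port  (1B, 1-aligned); 1..2  ttl  (1B, 1-aligned); 2..4  -- padding (2B); 4..8  checksum  (4B, 4-aligned); 8..9  flags  (1B, 1-aligned); 9..12  -- tail padding (3B); sizeof = 12, alignof = 4
0..4  state  (4B, 4-aligned)
4..16  y  (12B, 4-aligned)
16..20  team  (4B, 4-aligned)
20..24  x  (4B, 4-aligned)
24..28  id  (4B, 4-aligned)

24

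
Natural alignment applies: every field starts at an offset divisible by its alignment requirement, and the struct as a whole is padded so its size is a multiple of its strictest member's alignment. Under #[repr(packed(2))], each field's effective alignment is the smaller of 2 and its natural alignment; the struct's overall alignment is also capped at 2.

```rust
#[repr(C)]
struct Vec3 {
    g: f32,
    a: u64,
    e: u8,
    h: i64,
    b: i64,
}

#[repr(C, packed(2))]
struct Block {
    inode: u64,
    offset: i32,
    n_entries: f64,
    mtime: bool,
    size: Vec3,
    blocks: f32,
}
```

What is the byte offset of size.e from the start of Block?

38

Vec3: g at 0 (size 4, align 4) → ends 4; pad 4 to align 8 for a; a at 8 (size 8, align 8) → ends 16; e at 16 (size 1, align 1) → ends 17; pad 7 to align 8 for h; h at 24 (size 8, align 8) → ends 32; b at 32 (size 8, align 8) → ends 40; total 40 bytes, alignment 8
inode at 0 (size 8, align 2) → ends 8
offset at 8 (size 4, align 2) → ends 12
n_entries at 12 (size 8, align 2) → ends 20
mtime at 20 (size 1, align 1) → ends 21
pad 1 to align 2 for size
size at 22 (size 40, align 2) → ends 62
within Vec3: e at 16
22 + 16 = 38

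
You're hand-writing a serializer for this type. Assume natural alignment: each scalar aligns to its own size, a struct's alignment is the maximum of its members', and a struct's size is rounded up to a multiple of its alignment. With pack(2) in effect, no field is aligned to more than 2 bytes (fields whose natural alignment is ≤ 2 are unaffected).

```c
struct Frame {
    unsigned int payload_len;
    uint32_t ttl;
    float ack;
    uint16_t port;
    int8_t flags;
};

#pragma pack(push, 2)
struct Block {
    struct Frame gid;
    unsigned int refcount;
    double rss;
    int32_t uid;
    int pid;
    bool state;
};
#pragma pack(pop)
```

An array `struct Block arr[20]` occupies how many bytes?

Frame: 0..4  payload_len  (4B, 4-aligned); 4..8  ttl  (4B, 4-aligned); 8..12  ack  (4B, 4-aligned); 12..14  port  (2B, 2-aligned); 14..15  flags  (1B, 1-aligned); 15..16  -- tail padding (1B); sizeof = 16, alignof = 4
0..16  gid  (16B, 2-aligned)
16..20  refcount  (4B, 2-aligned)
20..28  rss  (8B, 2-aligned)
28..32  uid  (4B, 2-aligned)
32..36  pid  (4B, 2-aligned)
36..37  state  (1B, 1-aligned)
37..38  -- tail padding (1B)
sizeof = 38, alignof = 2
array of 20: 20 × 38 = 760

760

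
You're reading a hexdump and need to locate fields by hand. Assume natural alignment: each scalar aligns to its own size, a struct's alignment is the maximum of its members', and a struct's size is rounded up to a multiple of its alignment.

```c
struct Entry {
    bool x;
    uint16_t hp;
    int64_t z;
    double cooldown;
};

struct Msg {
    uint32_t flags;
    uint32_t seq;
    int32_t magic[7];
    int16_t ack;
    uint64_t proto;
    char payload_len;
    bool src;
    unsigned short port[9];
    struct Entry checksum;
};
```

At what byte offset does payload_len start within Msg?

Entry: @0: x [1B, align 1] → 1; +1 pad (align 2); @2: hp [2B, align 2] → 4; +4 pad (align 8); @8: z [8B, align 8] → 16; @16: cooldown [8B, align 8] → 24; size 24, align 8
@0: flags [4B, align 4] → 4
@4: seq [4B, align 4] → 8
@8: magic [28B, align 4] → 36
@36: ack [2B, align 2] → 38
+2 pad (align 8)
@40: proto [8B, align 8] → 48
@48: payload_len [1B, align 1] → 49

48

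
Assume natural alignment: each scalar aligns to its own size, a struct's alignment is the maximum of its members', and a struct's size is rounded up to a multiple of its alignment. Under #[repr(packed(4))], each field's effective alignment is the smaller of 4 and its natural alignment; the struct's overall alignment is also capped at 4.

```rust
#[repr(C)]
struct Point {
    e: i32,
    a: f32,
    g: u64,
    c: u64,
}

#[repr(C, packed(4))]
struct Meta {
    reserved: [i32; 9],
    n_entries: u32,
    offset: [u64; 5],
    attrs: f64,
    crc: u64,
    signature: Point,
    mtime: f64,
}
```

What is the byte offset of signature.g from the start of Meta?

104

Point: @0: e [4B, align 4] → 4; @4: a [4B, align 4] → 8; @8: g [8B, align 8] → 16; @16: c [8B, align 8] → 24; size 24, align 8
@0: reserved [36B, align 4] → 36
@36: n_entries [4B, align 4] → 40
@40: offset [40B, align 4] → 80
@80: attrs [8B, align 4] → 88
@88: crc [8B, align 4] → 96
@96: signature [24B, align 4] → 120
within Point: g at 8
96 + 8 = 104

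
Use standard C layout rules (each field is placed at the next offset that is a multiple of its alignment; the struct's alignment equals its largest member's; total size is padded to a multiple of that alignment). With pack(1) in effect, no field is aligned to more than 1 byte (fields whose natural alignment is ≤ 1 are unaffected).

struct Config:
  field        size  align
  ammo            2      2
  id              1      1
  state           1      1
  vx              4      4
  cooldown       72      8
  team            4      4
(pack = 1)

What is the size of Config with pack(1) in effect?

84

@0: ammo [2B, align 1] → 2
@2: id [1B, align 1] → 3
@3: state [1B, align 1] → 4
@4: vx [4B, align 1] → 8
@8: cooldown [72B, align 1] → 80
@80: team [4B, align 1] → 84
size 84, align 1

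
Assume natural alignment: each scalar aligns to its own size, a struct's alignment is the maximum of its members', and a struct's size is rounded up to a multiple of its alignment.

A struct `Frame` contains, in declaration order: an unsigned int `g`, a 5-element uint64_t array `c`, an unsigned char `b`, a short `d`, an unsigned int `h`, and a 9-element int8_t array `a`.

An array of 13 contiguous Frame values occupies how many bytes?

936

@0: g [4B, align 4] → 4
+4 pad (align 8)
@8: c [40B, align 8] → 48
@48: b [1B, align 1] → 49
+1 pad (align 2)
@50: d [2B, align 2] → 52
@52: h [4B, align 4] → 56
@56: a [9B, align 1] → 65
+7 tail pad (align 8)
size 72, align 8
array of 13: 13 × 72 = 936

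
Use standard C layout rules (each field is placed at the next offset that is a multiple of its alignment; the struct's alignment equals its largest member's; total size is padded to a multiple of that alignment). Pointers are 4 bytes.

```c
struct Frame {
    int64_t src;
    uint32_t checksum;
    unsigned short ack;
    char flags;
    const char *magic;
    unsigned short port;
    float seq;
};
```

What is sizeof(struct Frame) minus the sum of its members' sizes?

@0: src [8B, align 8] → 8
@8: checksum [4B, align 4] → 12
@12: ack [2B, align 2] → 14
@14: flags [1B, align 1] → 15
+1 pad (align 4)
@16: magic [4B, align 4] → 20
@20: port [2B, align 2] → 22
+2 pad (align 4)
@24: seq [4B, align 4] → 28
+4 tail pad (align 8)
size 32, align 8
data bytes 25, size 32 → padding 7

7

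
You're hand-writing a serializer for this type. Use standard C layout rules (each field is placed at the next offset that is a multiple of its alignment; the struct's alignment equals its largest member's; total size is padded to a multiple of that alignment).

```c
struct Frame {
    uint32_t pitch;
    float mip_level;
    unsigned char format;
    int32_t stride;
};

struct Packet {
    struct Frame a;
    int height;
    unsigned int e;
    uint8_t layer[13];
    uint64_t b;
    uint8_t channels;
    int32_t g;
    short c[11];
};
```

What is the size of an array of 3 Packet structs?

240

Frame: pitch at 0 (size 4, align 4) → ends 4; mip_level at 4 (size 4, align 4) → ends 8; format at 8 (size 1, align 1) → ends 9; pad 3 to align 4 for stride; stride at 12 (size 4, align 4) → ends 16; total 16 bytes, alignment 4
a at 0 (size 16, align 4) → ends 16
height at 16 (size 4, align 4) → ends 20
e at 20 (size 4, align 4) → ends 24
layer at 24 (size 13, align 1) → ends 37
pad 3 to align 8 for b
b at 40 (size 8, align 8) → ends 48
channels at 48 (size 1, align 1) → ends 49
pad 3 to align 4 for g
g at 52 (size 4, align 4) → ends 56
c at 56 (size 22, align 2) → ends 78
tail pad 2 to reach multiple of 8
total 80 bytes, alignment 8
array of 3: 3 × 80 = 240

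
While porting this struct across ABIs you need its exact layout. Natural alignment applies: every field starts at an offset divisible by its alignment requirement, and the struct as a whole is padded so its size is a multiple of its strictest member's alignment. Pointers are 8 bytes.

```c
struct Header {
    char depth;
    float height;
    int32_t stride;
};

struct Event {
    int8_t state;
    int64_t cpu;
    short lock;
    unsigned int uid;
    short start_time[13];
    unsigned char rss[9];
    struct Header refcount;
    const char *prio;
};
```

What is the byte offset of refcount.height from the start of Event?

64

Header: depth at 0 (size 1, align 1) → ends 1; pad 3 to align 4 for height; height at 4 (size 4, align 4) → ends 8; stride at 8 (size 4, align 4) → ends 12; total 12 bytes, alignment 4
state at 0 (size 1, align 1) → ends 1
pad 7 to align 8 for cpu
cpu at 8 (size 8, align 8) → ends 16
lock at 16 (size 2, align 2) → ends 18
pad 2 to align 4 for uid
uid at 20 (size 4, align 4) → ends 24
start_time at 24 (size 26, align 2) → ends 50
rss at 50 (size 9, align 1) → ends 59
pad 1 to align 4 for refcount
refcount at 60 (size 12, align 4) → ends 72
within Header: height at 4
60 + 4 = 64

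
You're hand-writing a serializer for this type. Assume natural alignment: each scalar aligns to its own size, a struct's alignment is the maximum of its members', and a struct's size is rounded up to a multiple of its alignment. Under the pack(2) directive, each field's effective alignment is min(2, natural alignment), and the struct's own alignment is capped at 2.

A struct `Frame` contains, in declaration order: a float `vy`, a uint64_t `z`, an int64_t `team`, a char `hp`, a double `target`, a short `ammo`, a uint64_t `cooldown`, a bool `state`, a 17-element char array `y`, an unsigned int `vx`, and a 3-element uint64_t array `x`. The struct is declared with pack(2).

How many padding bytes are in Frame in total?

1

vy at 0 (size 4, align 2) → ends 4
z at 4 (size 8, align 2) → ends 12
team at 12 (size 8, align 2) → ends 20
hp at 20 (size 1, align 1) → ends 21
pad 1 to align 2 for target
target at 22 (size 8, align 2) → ends 30
ammo at 30 (size 2, align 2) → ends 32
cooldown at 32 (size 8, align 2) → ends 40
state at 40 (size 1, align 1) → ends 41
y at 41 (size 17, align 1) → ends 58
vx at 58 (size 4, align 2) → ends 62
x at 62 (size 24, align 2) → ends 86
total 86 bytes, alignment 2
data bytes 85, size 86 → padding 1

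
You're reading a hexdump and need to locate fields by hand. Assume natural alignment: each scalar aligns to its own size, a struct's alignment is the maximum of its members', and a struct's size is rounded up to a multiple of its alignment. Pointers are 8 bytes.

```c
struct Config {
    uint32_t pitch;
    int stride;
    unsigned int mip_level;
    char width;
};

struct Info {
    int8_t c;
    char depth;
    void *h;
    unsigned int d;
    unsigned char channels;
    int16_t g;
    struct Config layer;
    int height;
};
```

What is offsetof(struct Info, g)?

Config: 0..4  pitch  (4B, 4-aligned); 4..8  stride  (4B, 4-aligned); 8..12  mip_level  (4B, 4-aligned); 12..13  width  (1B, 1-aligned); 13..16  -- tail padding (3B); sizeof = 16, alignof = 4
0..1  c  (1B, 1-aligned)
1..2  depth  (1B, 1-aligned)
2..8  -- padding (6B)
8..16  h  (8B, 8-aligned)
16..20  d  (4B, 4-aligned)
20..21  channels  (1B, 1-aligned)
21..22  -- padding (1B)
22..24  g  (2B, 2-aligned)

22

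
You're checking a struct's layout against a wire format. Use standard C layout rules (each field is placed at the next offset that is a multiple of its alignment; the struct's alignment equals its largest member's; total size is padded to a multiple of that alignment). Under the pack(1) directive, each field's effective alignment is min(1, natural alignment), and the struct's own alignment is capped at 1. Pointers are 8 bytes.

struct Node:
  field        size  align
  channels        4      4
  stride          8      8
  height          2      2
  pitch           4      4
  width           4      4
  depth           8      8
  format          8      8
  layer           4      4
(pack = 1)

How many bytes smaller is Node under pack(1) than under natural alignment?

natural layout:
  @0: channels [4B, align 4] → 4
  +4 pad (align 8)
  @8: stride [8B, align 8] → 16
  @16: height [2B, align 2] → 18
  +2 pad (align 4)
  @20: pitch [4B, align 4] → 24
  @24: width [4B, align 4] → 28
  +4 pad (align 8)
  @32: depth [8B, align 8] → 40
  @40: format [8B, align 8] → 48
  @48: layer [4B, align 4] → 52
  +4 tail pad (align 8)
  size 56, align 8
packed(1) layout:
  @0: channels [4B, align 1] → 4
  @4: stride [8B, align 1] → 12
  @12: height [2B, align 1] → 14
  @14: pitch [4B, align 1] → 18
  @18: width [4B, align 1] → 22
  @22: depth [8B, align 1] → 30
  @30: format [8B, align 1] → 38
  @38: layer [4B, align 1] → 42
  size 42, align 1
56 − 42 = 14

14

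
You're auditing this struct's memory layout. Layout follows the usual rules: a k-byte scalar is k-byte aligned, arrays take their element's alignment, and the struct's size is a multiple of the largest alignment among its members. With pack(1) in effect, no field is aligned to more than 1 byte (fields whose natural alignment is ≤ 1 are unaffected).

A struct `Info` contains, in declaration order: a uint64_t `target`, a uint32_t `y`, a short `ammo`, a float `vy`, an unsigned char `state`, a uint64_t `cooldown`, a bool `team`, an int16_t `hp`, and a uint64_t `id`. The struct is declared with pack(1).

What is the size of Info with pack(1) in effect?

target at 0 (size 8, align 1) → ends 8
y at 8 (size 4, align 1) → ends 12
ammo at 12 (size 2, align 1) → ends 14
vy at 14 (size 4, align 1) → ends 18
state at 18 (size 1, align 1) → ends 19
cooldown at 19 (size 8, align 1) → ends 27
team at 27 (size 1, align 1) → ends 28
hp at 28 (size 2, align 1) → ends 30
id at 30 (size 8, align 1) → ends 38
total 38 bytes, alignment 1

38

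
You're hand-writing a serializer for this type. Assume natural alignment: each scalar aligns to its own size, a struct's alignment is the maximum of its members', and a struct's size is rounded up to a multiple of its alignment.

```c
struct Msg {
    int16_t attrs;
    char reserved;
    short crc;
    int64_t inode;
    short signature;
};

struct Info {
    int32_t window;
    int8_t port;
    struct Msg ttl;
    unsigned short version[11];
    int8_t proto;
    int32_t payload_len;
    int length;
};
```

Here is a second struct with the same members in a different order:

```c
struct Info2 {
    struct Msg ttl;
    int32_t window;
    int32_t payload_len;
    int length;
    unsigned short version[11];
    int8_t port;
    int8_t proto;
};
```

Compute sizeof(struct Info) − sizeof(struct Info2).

0

Msg: @0: attrs [2B, align 2] → 2; @2: reserved [1B, align 1] → 3; +1 pad (align 2); @4: crc [2B, align 2] → 6; +2 pad (align 8); @8: inode [8B, align 8] → 16; @16: signature [2B, align 2] → 18; +6 tail pad (align 8); size 24, align 8
@0: window [4B, align 4] → 4
@4: port [1B, align 1] → 5
+3 pad (align 8)
@8: ttl [24B, align 8] → 32
@32: version [22B, align 2] → 54
@54: proto [1B, align 1] → 55
+1 pad (align 4)
@56: payload_len [4B, align 4] → 60
@60: length [4B, align 4] → 64
size 64, align 8
— Info2 —
@0: ttl [24B, align 8] → 24
@24: window [4B, align 4] → 28
@28: payload_len [4B, align 4] → 32
@32: length [4B, align 4] → 36
@36: version [22B, align 2] → 58
@58: port [1B, align 1] → 59
@59: proto [1B, align 1] → 60
+4 tail pad (align 8)
size 64, align 8
64 − 64 = 0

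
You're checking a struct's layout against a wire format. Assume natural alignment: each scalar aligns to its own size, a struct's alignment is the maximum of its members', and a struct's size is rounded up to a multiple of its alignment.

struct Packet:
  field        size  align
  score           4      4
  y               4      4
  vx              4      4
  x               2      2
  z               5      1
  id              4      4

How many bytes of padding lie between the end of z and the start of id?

1

score at 0 (size 4, align 4) → ends 4
y at 4 (size 4, align 4) → ends 8
vx at 8 (size 4, align 4) → ends 12
x at 12 (size 2, align 2) → ends 14
z at 14 (size 5, align 1) → ends 19
pad 1 to align 4 for id
id at 20 (size 4, align 4) → ends 24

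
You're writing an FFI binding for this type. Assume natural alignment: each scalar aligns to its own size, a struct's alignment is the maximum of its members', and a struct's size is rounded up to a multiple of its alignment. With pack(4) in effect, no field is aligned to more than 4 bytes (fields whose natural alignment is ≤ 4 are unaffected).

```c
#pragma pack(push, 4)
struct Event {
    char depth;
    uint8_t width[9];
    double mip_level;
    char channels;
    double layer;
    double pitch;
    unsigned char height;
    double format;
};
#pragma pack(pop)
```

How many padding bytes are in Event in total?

8

depth at 0 (size 1, align 1) → ends 1
width at 1 (size 9, align 1) → ends 10
pad 2 to align 4 for mip_level
mip_level at 12 (size 8, align 4) → ends 20
channels at 20 (size 1, align 1) → ends 21
pad 3 to align 4 for layer
layer at 24 (size 8, align 4) → ends 32
pitch at 32 (size 8, align 4) → ends 40
height at 40 (size 1, align 1) → ends 41
pad 3 to align 4 for format
format at 44 (size 8, align 4) → ends 52
total 52 bytes, alignment 4
data bytes 44, size 52 → padding 8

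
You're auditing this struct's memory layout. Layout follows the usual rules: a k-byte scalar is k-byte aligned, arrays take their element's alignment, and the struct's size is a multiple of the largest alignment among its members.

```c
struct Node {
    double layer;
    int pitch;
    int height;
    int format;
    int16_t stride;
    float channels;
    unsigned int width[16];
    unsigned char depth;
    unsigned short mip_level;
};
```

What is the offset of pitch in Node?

8

layer at 0 (size 8, align 8) → ends 8
pitch at 8 (size 4, align 4) → ends 12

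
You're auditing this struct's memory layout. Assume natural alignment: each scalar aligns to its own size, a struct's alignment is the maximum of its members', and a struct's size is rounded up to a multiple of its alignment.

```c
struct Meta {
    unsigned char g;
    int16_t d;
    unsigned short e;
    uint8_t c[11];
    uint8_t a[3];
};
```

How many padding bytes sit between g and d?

@0: g [1B, align 1] → 1
+1 pad (align 2)
@2: d [2B, align 2] → 4

1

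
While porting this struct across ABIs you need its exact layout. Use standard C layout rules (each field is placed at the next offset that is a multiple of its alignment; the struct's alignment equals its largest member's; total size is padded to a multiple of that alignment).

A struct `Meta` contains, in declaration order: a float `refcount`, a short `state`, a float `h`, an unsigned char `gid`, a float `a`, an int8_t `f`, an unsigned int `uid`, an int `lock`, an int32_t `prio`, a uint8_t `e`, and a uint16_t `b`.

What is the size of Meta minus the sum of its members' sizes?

@0: refcount [4B, align 4] → 4
@4: state [2B, align 2] → 6
+2 pad (align 4)
@8: h [4B, align 4] → 12
@12: gid [1B, align 1] → 13
+3 pad (align 4)
@16: a [4B, align 4] → 20
@20: f [1B, align 1] → 21
+3 pad (align 4)
@24: uid [4B, align 4] → 28
@28: lock [4B, align 4] → 32
@32: prio [4B, align 4] → 36
@36: e [1B, align 1] → 37
+1 pad (align 2)
@38: b [2B, align 2] → 40
size 40, align 4
data bytes 31, size 40 → padding 9

9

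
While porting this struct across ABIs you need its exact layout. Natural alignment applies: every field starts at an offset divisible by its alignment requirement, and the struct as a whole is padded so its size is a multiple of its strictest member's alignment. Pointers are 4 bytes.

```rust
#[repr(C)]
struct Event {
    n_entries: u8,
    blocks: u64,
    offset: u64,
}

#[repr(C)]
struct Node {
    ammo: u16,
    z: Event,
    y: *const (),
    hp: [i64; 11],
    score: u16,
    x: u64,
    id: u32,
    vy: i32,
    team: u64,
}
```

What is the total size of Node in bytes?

Event: n_entries at 0 (size 1, align 1) → ends 1; pad 7 to align 8 for blocks; blocks at 8 (size 8, align 8) → ends 16; offset at 16 (size 8, align 8) → ends 24; total 24 bytes, alignment 8
ammo at 0 (size 2, align 2) → ends 2
pad 6 to align 8 for z
z at 8 (size 24, align 8) → ends 32
y at 32 (size 4, align 4) → ends 36
pad 4 to align 8 for hp
hp at 40 (size 88, align 8) → ends 128
score at 128 (size 2, align 2) → ends 130
pad 6 to align 8 for x
x at 136 (size 8, align 8) → ends 144
id at 144 (size 4, align 4) → ends 148
vy at 148 (size 4, align 4) → ends 152
team at 152 (size 8, align 8) → ends 160
total 160 bytes, alignment 8

160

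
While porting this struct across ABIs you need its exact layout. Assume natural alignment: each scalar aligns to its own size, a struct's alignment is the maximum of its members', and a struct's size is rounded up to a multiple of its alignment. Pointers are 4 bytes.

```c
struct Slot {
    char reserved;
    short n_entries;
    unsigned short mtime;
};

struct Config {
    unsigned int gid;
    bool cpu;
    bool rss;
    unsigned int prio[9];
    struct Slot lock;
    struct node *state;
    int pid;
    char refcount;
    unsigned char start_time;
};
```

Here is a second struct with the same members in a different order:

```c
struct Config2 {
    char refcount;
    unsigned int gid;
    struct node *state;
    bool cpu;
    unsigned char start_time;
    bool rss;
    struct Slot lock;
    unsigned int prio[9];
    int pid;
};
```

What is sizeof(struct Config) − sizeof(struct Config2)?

Slot: reserved at 0 (size 1, align 1) → ends 1; pad 1 to align 2 for n_entries; n_entries at 2 (size 2, align 2) → ends 4; mtime at 4 (size 2, align 2) → ends 6; total 6 bytes, alignment 2
gid at 0 (size 4, align 4) → ends 4
cpu at 4 (size 1, align 1) → ends 5
rss at 5 (size 1, align 1) → ends 6
pad 2 to align 4 for prio
prio at 8 (size 36, align 4) → ends 44
lock at 44 (size 6, align 2) → ends 50
pad 2 to align 4 for state
state at 52 (size 4, align 4) → ends 56
pid at 56 (size 4, align 4) → ends 60
refcount at 60 (size 1, align 1) → ends 61
start_time at 61 (size 1, align 1) → ends 62
tail pad 2 to reach multiple of 4
total 64 bytes, alignment 4
— Config2 —
refcount at 0 (size 1, align 1) → ends 1
pad 3 to align 4 for gid
gid at 4 (size 4, align 4) → ends 8
state at 8 (size 4, align 4) → ends 12
cpu at 12 (size 1, align 1) → ends 13
start_time at 13 (size 1, align 1) → ends 14
rss at 14 (size 1, align 1) → ends 15
pad 1 to align 2 for lock
lock at 16 (size 6, align 2) → ends 22
pad 2 to align 4 for prio
prio at 24 (size 36, align 4) → ends 60
pid at 60 (size 4, align 4) → ends 64
total 64 bytes, alignment 4
64 − 64 = 0

0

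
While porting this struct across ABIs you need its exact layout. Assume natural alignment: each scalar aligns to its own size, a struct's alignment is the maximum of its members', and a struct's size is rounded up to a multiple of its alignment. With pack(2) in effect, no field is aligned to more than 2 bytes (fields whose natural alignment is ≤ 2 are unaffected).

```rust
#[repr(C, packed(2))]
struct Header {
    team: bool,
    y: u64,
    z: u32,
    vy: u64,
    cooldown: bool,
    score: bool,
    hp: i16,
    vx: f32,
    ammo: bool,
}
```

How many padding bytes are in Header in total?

2

@0: team [1B, align 1] → 1
+1 pad (align 2)
@2: y [8B, align 2] → 10
@10: z [4B, align 2] → 14
@14: vy [8B, align 2] → 22
@22: cooldown [1B, align 1] → 23
@23: score [1B, align 1] → 24
@24: hp [2B, align 2] → 26
@26: vx [4B, align 2] → 30
@30: ammo [1B, align 1] → 31
+1 tail pad (align 2)
size 32, align 2
data bytes 30, size 32 → padding 2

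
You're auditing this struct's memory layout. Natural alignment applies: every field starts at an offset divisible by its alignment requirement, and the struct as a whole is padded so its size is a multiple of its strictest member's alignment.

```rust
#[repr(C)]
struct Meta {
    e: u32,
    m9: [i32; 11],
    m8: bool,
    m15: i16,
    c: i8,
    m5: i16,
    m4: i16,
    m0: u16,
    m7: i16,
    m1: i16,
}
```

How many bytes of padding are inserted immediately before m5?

0..4  e  (4B, 4-aligned)
4..48  m9  (44B, 4-aligned)
48..49  m8  (1B, 1-aligned)
49..50  -- padding (1B)
50..52  m15  (2B, 2-aligned)
52..53  c  (1B, 1-aligned)
53..54  -- padding (1B)
54..56  m5  (2B, 2-aligned)

1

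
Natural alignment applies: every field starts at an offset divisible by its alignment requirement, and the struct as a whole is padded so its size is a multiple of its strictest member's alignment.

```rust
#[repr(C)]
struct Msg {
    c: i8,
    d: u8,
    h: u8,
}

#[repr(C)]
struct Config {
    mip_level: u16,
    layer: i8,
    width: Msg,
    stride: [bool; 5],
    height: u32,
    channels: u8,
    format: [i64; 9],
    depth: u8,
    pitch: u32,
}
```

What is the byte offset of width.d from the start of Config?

4

Msg: @0: c [1B, align 1] → 1; @1: d [1B, align 1] → 2; @2: h [1B, align 1] → 3; size 3, align 1
@0: mip_level [2B, align 2] → 2
@2: layer [1B, align 1] → 3
@3: width [3B, align 1] → 6
within Msg: d at 1
3 + 1 = 4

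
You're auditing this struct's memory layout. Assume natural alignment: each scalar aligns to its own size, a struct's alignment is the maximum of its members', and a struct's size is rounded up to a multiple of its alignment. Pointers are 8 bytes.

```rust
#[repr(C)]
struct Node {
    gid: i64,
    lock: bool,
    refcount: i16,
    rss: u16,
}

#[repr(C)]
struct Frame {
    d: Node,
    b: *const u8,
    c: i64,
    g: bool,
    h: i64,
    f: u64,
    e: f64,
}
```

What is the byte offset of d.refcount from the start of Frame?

Node: @0: gid [8B, align 8] → 8; @8: lock [1B, align 1] → 9; +1 pad (align 2); @10: refcount [2B, align 2] → 12; @12: rss [2B, align 2] → 14; +2 tail pad (align 8); size 16, align 8
@0: d [16B, align 8] → 16
within Node: refcount at 10
0 + 10 = 10

10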